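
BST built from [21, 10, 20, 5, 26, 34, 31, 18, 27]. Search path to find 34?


BST root = 21
Search for 34: compare at each node
Path: [21, 26, 34]


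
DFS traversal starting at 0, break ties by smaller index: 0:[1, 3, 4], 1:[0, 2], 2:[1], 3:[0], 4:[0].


DFS stack-based: start with [0]
Visit order: [0, 1, 2, 3, 4]


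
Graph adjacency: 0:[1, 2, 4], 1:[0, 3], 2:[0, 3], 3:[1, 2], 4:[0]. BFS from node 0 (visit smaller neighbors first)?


BFS queue: start with [0]
Visit order: [0, 1, 2, 4, 3]


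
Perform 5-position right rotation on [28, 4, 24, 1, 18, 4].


Right rotate by 5: [4, 24, 1, 18, 4, 28]


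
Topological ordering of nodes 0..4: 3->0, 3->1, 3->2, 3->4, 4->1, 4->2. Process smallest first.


Kahn's algorithm, process smallest node first
Order: [3, 0, 4, 1, 2]


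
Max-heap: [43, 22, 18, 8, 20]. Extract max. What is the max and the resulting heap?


Max = 43
Replace root with last, heapify down
Resulting heap: [22, 20, 18, 8]


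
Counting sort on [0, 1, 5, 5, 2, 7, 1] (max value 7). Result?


Count array: [1, 2, 1, 0, 0, 2, 0, 1]
Reconstruct: [0, 1, 1, 2, 5, 5, 7]


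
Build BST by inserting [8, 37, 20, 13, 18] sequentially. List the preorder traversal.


Root = 8; build tree by BST insertion.
Preorder traversal: [8, 37, 20, 13, 18]


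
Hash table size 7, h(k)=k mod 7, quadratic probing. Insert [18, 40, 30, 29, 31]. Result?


Insertions: 18->slot 4; 40->slot 5; 30->slot 2; 29->slot 1; 31->slot 3
Table: [None, 29, 30, 31, 18, 40, None]


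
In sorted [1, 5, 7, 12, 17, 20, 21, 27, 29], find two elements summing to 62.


Two pointers: lo=0, hi=8
No pair sums to 62


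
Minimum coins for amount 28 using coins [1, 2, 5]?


dp[0]=0; dp[i]=1+min(dp[i-c] for c in coins)
...dp[23]=6, dp[24]=6, dp[25]=5, dp[26]=6, dp[27]=6, dp[28]=7
Minimum coins for 28 = 7


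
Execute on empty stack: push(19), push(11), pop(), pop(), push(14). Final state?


push(19) -> [19]
push(11) -> [19, 11]
pop() returns 11 -> [19]
pop() returns 19 -> []
push(14) -> [14]
Final stack (bottom to top): [14]


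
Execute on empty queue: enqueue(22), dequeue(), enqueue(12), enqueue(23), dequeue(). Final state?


enqueue(22) -> [22]
dequeue() returns 22 -> []
enqueue(12) -> [12]
enqueue(23) -> [12, 23]
dequeue() returns 12 -> [23]
Final queue (front to back): [23]


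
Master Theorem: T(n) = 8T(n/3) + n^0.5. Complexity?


a=8, b=3, c=0.5. log_3(8)=1.893 > c=0.5. Case 1: O(n^log_b(a)) = O(n^1.893)
Complexity: O(n^1.893)


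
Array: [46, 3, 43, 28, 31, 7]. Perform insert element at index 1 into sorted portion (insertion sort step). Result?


After one pass: [3, 46, 43, 28, 31, 7]


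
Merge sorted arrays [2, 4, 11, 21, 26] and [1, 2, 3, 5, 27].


Compare heads, take smaller each step.
Merged: [1, 2, 2, 3, 4, 5, 11, 21, 26, 27]


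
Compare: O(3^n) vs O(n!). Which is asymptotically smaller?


exponential (base 3) grows slower than factorial
O(3^n) is asymptotically smaller; O(n!) grows faster


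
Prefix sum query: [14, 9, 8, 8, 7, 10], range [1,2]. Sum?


Prefix sums: [0, 14, 23, 31, 39, 46, 56]
Sum[1..2] = prefix[3] - prefix[1] = 31 - 14 = 17


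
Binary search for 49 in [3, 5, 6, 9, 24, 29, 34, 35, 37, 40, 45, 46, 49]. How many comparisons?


Search for 49:
[0,12] mid=6 arr[6]=34
[7,12] mid=9 arr[9]=40
[10,12] mid=11 arr[11]=46
[12,12] mid=12 arr[12]=49
Total: 4 comparisons


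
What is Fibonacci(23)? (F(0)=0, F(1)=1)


F(n)=F(n-1)+F(n-2)
...F(21)=10946, F(22)=17711, F(23)=28657


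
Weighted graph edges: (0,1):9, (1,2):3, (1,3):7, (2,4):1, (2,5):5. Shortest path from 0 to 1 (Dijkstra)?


Dijkstra from 0:
Distances: {0: 0, 1: 9, 2: 12, 3: 16, 4: 13, 5: 17}
Shortest distance to 1 = 9, path = [0, 1]


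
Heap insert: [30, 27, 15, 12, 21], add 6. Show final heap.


Append 6: [30, 27, 15, 12, 21, 6]
Bubble up: no swaps needed
Result: [30, 27, 15, 12, 21, 6]


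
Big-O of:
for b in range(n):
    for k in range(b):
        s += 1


Per nesting level: O(n) * O(n) [triangular over b] = O(n^2)
Complexity: O(n^2)


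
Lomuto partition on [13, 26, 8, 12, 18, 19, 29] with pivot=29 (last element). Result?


Elements <= 29 go left of pivot.
Result: [13, 26, 8, 12, 18, 19, 29], pivot at index 6


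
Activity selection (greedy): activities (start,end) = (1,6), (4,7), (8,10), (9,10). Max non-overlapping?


Greedy: pick earliest-ending, then skip overlaps.
Selected (2 activities): [(1, 6), (8, 10)]


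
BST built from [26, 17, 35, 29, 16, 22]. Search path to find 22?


BST root = 26
Search for 22: compare at each node
Path: [26, 17, 22]


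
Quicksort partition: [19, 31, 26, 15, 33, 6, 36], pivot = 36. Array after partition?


Elements <= 36 go left of pivot.
Result: [19, 31, 26, 15, 33, 6, 36], pivot at index 6


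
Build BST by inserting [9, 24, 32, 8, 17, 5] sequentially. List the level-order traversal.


Root = 9; build tree by BST insertion.
Level-Order traversal: [9, 8, 24, 5, 17, 32]


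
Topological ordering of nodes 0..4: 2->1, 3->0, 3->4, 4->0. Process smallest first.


Kahn's algorithm, process smallest node first
Order: [2, 1, 3, 4, 0]


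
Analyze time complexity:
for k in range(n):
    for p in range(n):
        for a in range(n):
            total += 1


Per nesting level: O(n) * O(n) * O(n) = O(n^3)
Complexity: O(n^3)


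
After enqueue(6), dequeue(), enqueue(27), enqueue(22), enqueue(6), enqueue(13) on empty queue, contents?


enqueue(6) -> [6]
dequeue() returns 6 -> []
enqueue(27) -> [27]
enqueue(22) -> [27, 22]
enqueue(6) -> [27, 22, 6]
enqueue(13) -> [27, 22, 6, 13]
Final queue (front to back): [27, 22, 6, 13]


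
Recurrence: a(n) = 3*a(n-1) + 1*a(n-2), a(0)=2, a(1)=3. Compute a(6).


Build bottom-up:
...a(4)=119, a(5)=393, a(6)=3*393+1*119=1298


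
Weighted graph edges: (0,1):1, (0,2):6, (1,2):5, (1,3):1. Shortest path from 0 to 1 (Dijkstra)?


Dijkstra from 0:
Distances: {0: 0, 1: 1, 2: 6, 3: 2}
Shortest distance to 1 = 1, path = [0, 1]


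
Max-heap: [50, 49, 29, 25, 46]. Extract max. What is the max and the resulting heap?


Max = 50
Replace root with last, heapify down
Resulting heap: [49, 46, 29, 25]


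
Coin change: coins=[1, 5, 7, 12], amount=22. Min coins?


dp[0]=0; dp[i]=1+min(dp[i-c] for c in coins)
...dp[17]=2, dp[18]=3, dp[19]=2, dp[20]=3, dp[21]=3, dp[22]=3
Minimum coins for 22 = 3


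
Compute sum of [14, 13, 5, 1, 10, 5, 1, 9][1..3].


Prefix sums: [0, 14, 27, 32, 33, 43, 48, 49, 58]
Sum[1..3] = prefix[4] - prefix[1] = 33 - 14 = 19


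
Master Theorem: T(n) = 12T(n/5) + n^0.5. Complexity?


a=12, b=5, c=0.5. log_5(12)=1.544 > c=0.5. Case 1: O(n^log_b(a)) = O(n^1.544)
Complexity: O(n^1.544)


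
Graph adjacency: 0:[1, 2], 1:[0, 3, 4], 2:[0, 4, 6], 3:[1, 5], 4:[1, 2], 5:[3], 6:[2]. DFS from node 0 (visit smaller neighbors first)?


DFS stack-based: start with [0]
Visit order: [0, 1, 3, 5, 4, 2, 6]


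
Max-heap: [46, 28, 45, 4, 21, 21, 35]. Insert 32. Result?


Append 32: [46, 28, 45, 4, 21, 21, 35, 32]
Bubble up: swap idx 7(32) with idx 3(4); swap idx 3(32) with idx 1(28)
Result: [46, 32, 45, 28, 21, 21, 35, 4]


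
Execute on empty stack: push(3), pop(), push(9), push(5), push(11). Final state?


push(3) -> [3]
pop() returns 3 -> []
push(9) -> [9]
push(5) -> [9, 5]
push(11) -> [9, 5, 11]
Final stack (bottom to top): [9, 5, 11]


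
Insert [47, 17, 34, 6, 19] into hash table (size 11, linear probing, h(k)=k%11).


Insertions: 47->slot 3; 17->slot 6; 34->slot 1; 6->slot 7; 19->slot 8
Table: [None, 34, None, 47, None, None, 17, 6, 19, None, None]


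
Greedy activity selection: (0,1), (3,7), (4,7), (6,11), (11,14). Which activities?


Greedy: pick earliest-ending, then skip overlaps.
Selected (3 activities): [(0, 1), (3, 7), (11, 14)]


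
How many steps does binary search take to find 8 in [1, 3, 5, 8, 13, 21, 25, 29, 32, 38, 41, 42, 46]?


Search for 8:
[0,12] mid=6 arr[6]=25
[0,5] mid=2 arr[2]=5
[3,5] mid=4 arr[4]=13
[3,3] mid=3 arr[3]=8
Total: 4 comparisons


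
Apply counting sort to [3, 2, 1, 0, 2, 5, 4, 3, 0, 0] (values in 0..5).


Count array: [3, 1, 2, 2, 1, 1]
Reconstruct: [0, 0, 0, 1, 2, 2, 3, 3, 4, 5]


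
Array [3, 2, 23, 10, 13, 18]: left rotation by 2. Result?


Left rotate by 2: [23, 10, 13, 18, 3, 2]


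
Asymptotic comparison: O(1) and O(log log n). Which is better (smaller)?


constant grows slower than double-logarithmic
O(1) is asymptotically smaller; O(log log n) grows faster


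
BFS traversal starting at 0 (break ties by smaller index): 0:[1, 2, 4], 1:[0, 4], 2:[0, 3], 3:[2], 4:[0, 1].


BFS queue: start with [0]
Visit order: [0, 1, 2, 4, 3]


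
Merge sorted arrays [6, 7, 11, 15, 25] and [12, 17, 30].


Compare heads, take smaller each step.
Merged: [6, 7, 11, 12, 15, 17, 25, 30]


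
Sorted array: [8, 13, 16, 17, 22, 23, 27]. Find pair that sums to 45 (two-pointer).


Two pointers: lo=0, hi=6
Found pair: (22, 23) summing to 45


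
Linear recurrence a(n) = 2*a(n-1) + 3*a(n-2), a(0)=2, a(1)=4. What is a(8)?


Build bottom-up:
...a(6)=1094, a(7)=3280, a(8)=2*3280+3*1094=9842


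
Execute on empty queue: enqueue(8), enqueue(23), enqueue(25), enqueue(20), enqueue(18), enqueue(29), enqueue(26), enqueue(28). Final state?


enqueue(8) -> [8]
enqueue(23) -> [8, 23]
enqueue(25) -> [8, 23, 25]
enqueue(20) -> [8, 23, 25, 20]
enqueue(18) -> [8, 23, 25, 20, 18]
enqueue(29) -> [8, 23, 25, 20, 18, 29]
enqueue(26) -> [8, 23, 25, 20, 18, 29, 26]
enqueue(28) -> [8, 23, 25, 20, 18, 29, 26, 28]
Final queue (front to back): [8, 23, 25, 20, 18, 29, 26, 28]


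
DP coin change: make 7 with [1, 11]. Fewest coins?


dp[0]=0; dp[i]=1+min(dp[i-c] for c in coins)
...dp[2]=2, dp[3]=3, dp[4]=4, dp[5]=5, dp[6]=6, dp[7]=7
Minimum coins for 7 = 7


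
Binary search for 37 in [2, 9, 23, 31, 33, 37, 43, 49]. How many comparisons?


Search for 37:
[0,7] mid=3 arr[3]=31
[4,7] mid=5 arr[5]=37
Total: 2 comparisons


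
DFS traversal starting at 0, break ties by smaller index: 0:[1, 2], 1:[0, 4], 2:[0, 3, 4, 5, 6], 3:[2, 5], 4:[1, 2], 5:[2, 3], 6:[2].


DFS stack-based: start with [0]
Visit order: [0, 1, 4, 2, 3, 5, 6]


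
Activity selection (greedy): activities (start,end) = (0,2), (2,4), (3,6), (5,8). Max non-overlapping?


Greedy: pick earliest-ending, then skip overlaps.
Selected (3 activities): [(0, 2), (2, 4), (5, 8)]


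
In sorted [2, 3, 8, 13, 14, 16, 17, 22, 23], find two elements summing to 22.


Two pointers: lo=0, hi=8
Found pair: (8, 14) summing to 22


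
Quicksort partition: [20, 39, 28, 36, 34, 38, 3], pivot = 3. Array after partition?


Elements <= 3 go left of pivot.
Result: [3, 39, 28, 36, 34, 38, 20], pivot at index 0


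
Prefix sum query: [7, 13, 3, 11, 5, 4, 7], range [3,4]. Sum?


Prefix sums: [0, 7, 20, 23, 34, 39, 43, 50]
Sum[3..4] = prefix[5] - prefix[3] = 39 - 23 = 16


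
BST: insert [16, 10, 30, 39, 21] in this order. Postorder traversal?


Root = 16; build tree by BST insertion.
Postorder traversal: [10, 21, 39, 30, 16]


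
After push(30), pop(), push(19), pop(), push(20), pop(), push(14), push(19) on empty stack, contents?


push(30) -> [30]
pop() returns 30 -> []
push(19) -> [19]
pop() returns 19 -> []
push(20) -> [20]
pop() returns 20 -> []
push(14) -> [14]
push(19) -> [14, 19]
Final stack (bottom to top): [14, 19]


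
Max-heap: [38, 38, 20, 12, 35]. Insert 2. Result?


Append 2: [38, 38, 20, 12, 35, 2]
Bubble up: no swaps needed
Result: [38, 38, 20, 12, 35, 2]


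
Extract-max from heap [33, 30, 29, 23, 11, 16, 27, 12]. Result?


Max = 33
Replace root with last, heapify down
Resulting heap: [30, 23, 29, 12, 11, 16, 27]


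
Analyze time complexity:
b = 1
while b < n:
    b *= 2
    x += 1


Per nesting level: O(log n) = O(log n)
Complexity: O(log n)


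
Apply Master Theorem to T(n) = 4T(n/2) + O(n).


a=4, b=2, c=1. log_2(4)=2 > c=1. Case 1: O(n^log_b(a)) = O(n^2)
Complexity: O(n^2)


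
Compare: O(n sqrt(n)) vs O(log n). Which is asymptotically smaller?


logarithmic grows slower than n^1.5
O(log n) is asymptotically smaller; O(n sqrt(n)) grows faster


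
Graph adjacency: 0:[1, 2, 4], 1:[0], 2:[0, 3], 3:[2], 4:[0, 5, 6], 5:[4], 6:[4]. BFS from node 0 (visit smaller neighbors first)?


BFS queue: start with [0]
Visit order: [0, 1, 2, 4, 3, 5, 6]


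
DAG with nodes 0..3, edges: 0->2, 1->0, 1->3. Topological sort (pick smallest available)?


Kahn's algorithm, process smallest node first
Order: [1, 0, 2, 3]


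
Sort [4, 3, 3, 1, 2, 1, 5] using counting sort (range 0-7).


Count array: [0, 2, 1, 2, 1, 1, 0, 0]
Reconstruct: [1, 1, 2, 3, 3, 4, 5]


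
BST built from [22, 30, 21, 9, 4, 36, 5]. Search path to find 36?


BST root = 22
Search for 36: compare at each node
Path: [22, 30, 36]


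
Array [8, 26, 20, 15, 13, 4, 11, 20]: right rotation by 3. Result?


Right rotate by 3: [4, 11, 20, 8, 26, 20, 15, 13]


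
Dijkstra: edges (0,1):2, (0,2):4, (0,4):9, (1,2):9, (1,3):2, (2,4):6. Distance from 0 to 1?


Dijkstra from 0:
Distances: {0: 0, 1: 2, 2: 4, 3: 4, 4: 9}
Shortest distance to 1 = 2, path = [0, 1]


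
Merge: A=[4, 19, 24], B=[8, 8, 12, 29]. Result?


Compare heads, take smaller each step.
Merged: [4, 8, 8, 12, 19, 24, 29]


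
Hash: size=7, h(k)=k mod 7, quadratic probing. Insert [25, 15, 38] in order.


Insertions: 25->slot 4; 15->slot 1; 38->slot 3
Table: [None, 15, None, 38, 25, None, None]


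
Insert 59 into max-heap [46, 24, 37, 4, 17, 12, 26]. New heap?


Append 59: [46, 24, 37, 4, 17, 12, 26, 59]
Bubble up: swap idx 7(59) with idx 3(4); swap idx 3(59) with idx 1(24); swap idx 1(59) with idx 0(46)
Result: [59, 46, 37, 24, 17, 12, 26, 4]


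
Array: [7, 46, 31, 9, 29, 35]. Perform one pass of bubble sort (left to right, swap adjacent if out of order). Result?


After one pass: [7, 31, 9, 29, 35, 46]


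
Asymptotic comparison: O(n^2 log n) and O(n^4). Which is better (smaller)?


n^2 log n grows slower than quartic
O(n^2 log n) is asymptotically smaller; O(n^4) grows faster


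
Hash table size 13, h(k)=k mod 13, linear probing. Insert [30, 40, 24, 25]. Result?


Insertions: 30->slot 4; 40->slot 1; 24->slot 11; 25->slot 12
Table: [None, 40, None, None, 30, None, None, None, None, None, None, 24, 25]


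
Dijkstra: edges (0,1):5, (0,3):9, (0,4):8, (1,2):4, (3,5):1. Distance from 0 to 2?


Dijkstra from 0:
Distances: {0: 0, 1: 5, 2: 9, 3: 9, 4: 8, 5: 10}
Shortest distance to 2 = 9, path = [0, 1, 2]


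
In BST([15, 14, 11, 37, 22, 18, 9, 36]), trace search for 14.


BST root = 15
Search for 14: compare at each node
Path: [15, 14]


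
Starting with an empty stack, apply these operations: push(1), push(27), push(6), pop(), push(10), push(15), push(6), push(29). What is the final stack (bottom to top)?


push(1) -> [1]
push(27) -> [1, 27]
push(6) -> [1, 27, 6]
pop() returns 6 -> [1, 27]
push(10) -> [1, 27, 10]
push(15) -> [1, 27, 10, 15]
push(6) -> [1, 27, 10, 15, 6]
push(29) -> [1, 27, 10, 15, 6, 29]
Final stack (bottom to top): [1, 27, 10, 15, 6, 29]


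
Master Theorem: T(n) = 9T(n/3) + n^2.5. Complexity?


a=9, b=3, c=2.5. log_3(9)=2 < c=2.5. Case 3: O(n^c) = O(n^2.500)
Complexity: O(n^2.500)


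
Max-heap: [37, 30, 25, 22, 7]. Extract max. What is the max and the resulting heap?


Max = 37
Replace root with last, heapify down
Resulting heap: [30, 22, 25, 7]


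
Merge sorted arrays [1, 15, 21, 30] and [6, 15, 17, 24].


Compare heads, take smaller each step.
Merged: [1, 6, 15, 15, 17, 21, 24, 30]


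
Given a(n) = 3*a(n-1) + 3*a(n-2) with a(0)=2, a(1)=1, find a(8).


Build bottom-up:
...a(6)=1674, a(7)=6345, a(8)=3*6345+3*1674=24057


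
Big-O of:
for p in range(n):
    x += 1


Per nesting level: O(n) = O(n)
Complexity: O(n)


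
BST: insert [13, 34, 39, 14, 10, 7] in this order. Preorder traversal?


Root = 13; build tree by BST insertion.
Preorder traversal: [13, 10, 7, 34, 14, 39]


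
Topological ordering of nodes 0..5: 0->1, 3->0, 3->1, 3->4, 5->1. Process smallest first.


Kahn's algorithm, process smallest node first
Order: [2, 3, 0, 4, 5, 1]


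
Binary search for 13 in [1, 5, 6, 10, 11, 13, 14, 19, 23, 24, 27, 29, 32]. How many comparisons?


Search for 13:
[0,12] mid=6 arr[6]=14
[0,5] mid=2 arr[2]=6
[3,5] mid=4 arr[4]=11
[5,5] mid=5 arr[5]=13
Total: 4 comparisons


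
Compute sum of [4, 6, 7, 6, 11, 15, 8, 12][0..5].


Prefix sums: [0, 4, 10, 17, 23, 34, 49, 57, 69]
Sum[0..5] = prefix[6] - prefix[0] = 49 - 0 = 49


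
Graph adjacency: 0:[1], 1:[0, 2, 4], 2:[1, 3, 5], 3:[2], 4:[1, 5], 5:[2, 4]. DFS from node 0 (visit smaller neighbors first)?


DFS stack-based: start with [0]
Visit order: [0, 1, 2, 3, 5, 4]


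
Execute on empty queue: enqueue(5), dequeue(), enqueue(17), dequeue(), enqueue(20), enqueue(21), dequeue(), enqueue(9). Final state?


enqueue(5) -> [5]
dequeue() returns 5 -> []
enqueue(17) -> [17]
dequeue() returns 17 -> []
enqueue(20) -> [20]
enqueue(21) -> [20, 21]
dequeue() returns 20 -> [21]
enqueue(9) -> [21, 9]
Final queue (front to back): [21, 9]


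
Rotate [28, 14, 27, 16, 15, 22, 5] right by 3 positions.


Right rotate by 3: [15, 22, 5, 28, 14, 27, 16]


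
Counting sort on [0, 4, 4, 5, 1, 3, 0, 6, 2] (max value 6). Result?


Count array: [2, 1, 1, 1, 2, 1, 1]
Reconstruct: [0, 0, 1, 2, 3, 4, 4, 5, 6]


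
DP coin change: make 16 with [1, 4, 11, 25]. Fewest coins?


dp[0]=0; dp[i]=1+min(dp[i-c] for c in coins)
...dp[11]=1, dp[12]=2, dp[13]=3, dp[14]=4, dp[15]=2, dp[16]=3
Minimum coins for 16 = 3


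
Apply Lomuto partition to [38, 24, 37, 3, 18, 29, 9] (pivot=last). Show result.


Elements <= 9 go left of pivot.
Result: [3, 9, 37, 38, 18, 29, 24], pivot at index 1


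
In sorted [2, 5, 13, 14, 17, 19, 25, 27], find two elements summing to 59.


Two pointers: lo=0, hi=7
No pair sums to 59


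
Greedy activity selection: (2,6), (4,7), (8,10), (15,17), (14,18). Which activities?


Greedy: pick earliest-ending, then skip overlaps.
Selected (3 activities): [(2, 6), (8, 10), (15, 17)]


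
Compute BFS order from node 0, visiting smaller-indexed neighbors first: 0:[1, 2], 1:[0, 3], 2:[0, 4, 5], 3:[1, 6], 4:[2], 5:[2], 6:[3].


BFS queue: start with [0]
Visit order: [0, 1, 2, 3, 4, 5, 6]


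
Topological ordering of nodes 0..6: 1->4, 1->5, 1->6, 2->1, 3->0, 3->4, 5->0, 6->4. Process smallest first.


Kahn's algorithm, process smallest node first
Order: [2, 1, 3, 5, 0, 6, 4]


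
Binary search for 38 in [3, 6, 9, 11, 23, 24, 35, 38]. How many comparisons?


Search for 38:
[0,7] mid=3 arr[3]=11
[4,7] mid=5 arr[5]=24
[6,7] mid=6 arr[6]=35
[7,7] mid=7 arr[7]=38
Total: 4 comparisons


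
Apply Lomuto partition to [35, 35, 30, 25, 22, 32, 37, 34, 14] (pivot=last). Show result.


Elements <= 14 go left of pivot.
Result: [14, 35, 30, 25, 22, 32, 37, 34, 35], pivot at index 0


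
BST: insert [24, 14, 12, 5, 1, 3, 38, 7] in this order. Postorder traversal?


Root = 24; build tree by BST insertion.
Postorder traversal: [3, 1, 7, 5, 12, 14, 38, 24]


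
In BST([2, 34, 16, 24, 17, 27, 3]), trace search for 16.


BST root = 2
Search for 16: compare at each node
Path: [2, 34, 16]


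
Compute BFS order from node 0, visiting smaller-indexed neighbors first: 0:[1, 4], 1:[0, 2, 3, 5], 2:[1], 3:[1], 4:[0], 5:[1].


BFS queue: start with [0]
Visit order: [0, 1, 4, 2, 3, 5]


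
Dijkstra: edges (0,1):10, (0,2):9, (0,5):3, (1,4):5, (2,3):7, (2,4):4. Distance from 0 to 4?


Dijkstra from 0:
Distances: {0: 0, 1: 10, 2: 9, 3: 16, 4: 13, 5: 3}
Shortest distance to 4 = 13, path = [0, 2, 4]


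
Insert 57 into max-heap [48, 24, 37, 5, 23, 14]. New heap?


Append 57: [48, 24, 37, 5, 23, 14, 57]
Bubble up: swap idx 6(57) with idx 2(37); swap idx 2(57) with idx 0(48)
Result: [57, 24, 48, 5, 23, 14, 37]


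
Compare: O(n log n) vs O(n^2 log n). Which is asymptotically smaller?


linearithmic grows slower than n^2 log n
O(n log n) is asymptotically smaller; O(n^2 log n) grows faster


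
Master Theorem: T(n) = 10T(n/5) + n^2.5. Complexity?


a=10, b=5, c=2.5. log_5(10)=1.431 < c=2.5. Case 3: O(n^c) = O(n^2.500)
Complexity: O(n^2.500)


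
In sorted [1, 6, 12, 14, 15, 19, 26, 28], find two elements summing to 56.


Two pointers: lo=0, hi=7
No pair sums to 56


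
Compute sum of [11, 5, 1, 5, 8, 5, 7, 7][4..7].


Prefix sums: [0, 11, 16, 17, 22, 30, 35, 42, 49]
Sum[4..7] = prefix[8] - prefix[4] = 49 - 22 = 27


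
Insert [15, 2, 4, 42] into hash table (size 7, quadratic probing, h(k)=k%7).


Insertions: 15->slot 1; 2->slot 2; 4->slot 4; 42->slot 0
Table: [42, 15, 2, None, 4, None, None]


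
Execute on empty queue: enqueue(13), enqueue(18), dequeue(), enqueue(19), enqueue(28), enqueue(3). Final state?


enqueue(13) -> [13]
enqueue(18) -> [13, 18]
dequeue() returns 13 -> [18]
enqueue(19) -> [18, 19]
enqueue(28) -> [18, 19, 28]
enqueue(3) -> [18, 19, 28, 3]
Final queue (front to back): [18, 19, 28, 3]


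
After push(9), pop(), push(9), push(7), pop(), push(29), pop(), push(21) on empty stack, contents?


push(9) -> [9]
pop() returns 9 -> []
push(9) -> [9]
push(7) -> [9, 7]
pop() returns 7 -> [9]
push(29) -> [9, 29]
pop() returns 29 -> [9]
push(21) -> [9, 21]
Final stack (bottom to top): [9, 21]


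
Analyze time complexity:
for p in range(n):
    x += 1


Per nesting level: O(n) = O(n)
Complexity: O(n)


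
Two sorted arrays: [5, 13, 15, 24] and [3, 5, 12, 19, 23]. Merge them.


Compare heads, take smaller each step.
Merged: [3, 5, 5, 12, 13, 15, 19, 23, 24]


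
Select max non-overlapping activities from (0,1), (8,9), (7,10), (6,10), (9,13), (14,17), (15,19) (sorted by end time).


Greedy: pick earliest-ending, then skip overlaps.
Selected (4 activities): [(0, 1), (8, 9), (9, 13), (14, 17)]


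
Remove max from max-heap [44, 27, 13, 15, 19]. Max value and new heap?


Max = 44
Replace root with last, heapify down
Resulting heap: [27, 19, 13, 15]


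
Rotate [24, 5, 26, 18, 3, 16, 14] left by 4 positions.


Left rotate by 4: [3, 16, 14, 24, 5, 26, 18]


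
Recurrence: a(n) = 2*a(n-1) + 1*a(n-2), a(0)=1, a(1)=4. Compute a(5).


Build bottom-up:
...a(3)=22, a(4)=53, a(5)=2*53+1*22=128


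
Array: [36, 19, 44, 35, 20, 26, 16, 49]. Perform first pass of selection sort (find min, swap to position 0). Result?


After one pass: [16, 19, 44, 35, 20, 26, 36, 49]


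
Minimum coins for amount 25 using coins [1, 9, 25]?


dp[0]=0; dp[i]=1+min(dp[i-c] for c in coins)
...dp[20]=4, dp[21]=5, dp[22]=6, dp[23]=7, dp[24]=8, dp[25]=1
Minimum coins for 25 = 1


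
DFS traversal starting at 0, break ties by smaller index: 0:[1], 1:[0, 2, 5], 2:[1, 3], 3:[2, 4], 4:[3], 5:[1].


DFS stack-based: start with [0]
Visit order: [0, 1, 2, 3, 4, 5]


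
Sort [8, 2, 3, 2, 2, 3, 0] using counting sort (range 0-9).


Count array: [1, 0, 3, 2, 0, 0, 0, 0, 1, 0]
Reconstruct: [0, 2, 2, 2, 3, 3, 8]


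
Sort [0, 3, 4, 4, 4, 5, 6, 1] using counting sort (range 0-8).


Count array: [1, 1, 0, 1, 3, 1, 1, 0, 0]
Reconstruct: [0, 1, 3, 4, 4, 4, 5, 6]


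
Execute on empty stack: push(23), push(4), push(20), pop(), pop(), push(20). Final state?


push(23) -> [23]
push(4) -> [23, 4]
push(20) -> [23, 4, 20]
pop() returns 20 -> [23, 4]
pop() returns 4 -> [23]
push(20) -> [23, 20]
Final stack (bottom to top): [23, 20]


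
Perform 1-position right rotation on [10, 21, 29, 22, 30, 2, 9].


Right rotate by 1: [9, 10, 21, 29, 22, 30, 2]


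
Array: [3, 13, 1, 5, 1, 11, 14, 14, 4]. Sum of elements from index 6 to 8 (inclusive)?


Prefix sums: [0, 3, 16, 17, 22, 23, 34, 48, 62, 66]
Sum[6..8] = prefix[9] - prefix[6] = 66 - 34 = 32


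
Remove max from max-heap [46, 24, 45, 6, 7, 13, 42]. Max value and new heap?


Max = 46
Replace root with last, heapify down
Resulting heap: [45, 24, 42, 6, 7, 13]


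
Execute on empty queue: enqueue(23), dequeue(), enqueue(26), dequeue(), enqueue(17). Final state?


enqueue(23) -> [23]
dequeue() returns 23 -> []
enqueue(26) -> [26]
dequeue() returns 26 -> []
enqueue(17) -> [17]
Final queue (front to back): [17]


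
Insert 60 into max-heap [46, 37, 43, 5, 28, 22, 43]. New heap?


Append 60: [46, 37, 43, 5, 28, 22, 43, 60]
Bubble up: swap idx 7(60) with idx 3(5); swap idx 3(60) with idx 1(37); swap idx 1(60) with idx 0(46)
Result: [60, 46, 43, 37, 28, 22, 43, 5]


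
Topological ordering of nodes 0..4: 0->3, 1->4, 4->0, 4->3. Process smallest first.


Kahn's algorithm, process smallest node first
Order: [1, 2, 4, 0, 3]


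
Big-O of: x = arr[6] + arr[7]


Analysis: constant-time operation, no loop
Complexity: O(1)


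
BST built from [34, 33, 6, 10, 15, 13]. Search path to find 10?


BST root = 34
Search for 10: compare at each node
Path: [34, 33, 6, 10]


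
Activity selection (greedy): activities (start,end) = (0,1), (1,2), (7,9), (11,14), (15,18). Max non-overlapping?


Greedy: pick earliest-ending, then skip overlaps.
Selected (5 activities): [(0, 1), (1, 2), (7, 9), (11, 14), (15, 18)]


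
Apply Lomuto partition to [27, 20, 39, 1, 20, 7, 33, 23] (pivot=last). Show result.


Elements <= 23 go left of pivot.
Result: [20, 1, 20, 7, 23, 27, 33, 39], pivot at index 4


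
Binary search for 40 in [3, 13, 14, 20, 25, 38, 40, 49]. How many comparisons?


Search for 40:
[0,7] mid=3 arr[3]=20
[4,7] mid=5 arr[5]=38
[6,7] mid=6 arr[6]=40
Total: 3 comparisons


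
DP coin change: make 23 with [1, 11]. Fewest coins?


dp[0]=0; dp[i]=1+min(dp[i-c] for c in coins)
...dp[18]=8, dp[19]=9, dp[20]=10, dp[21]=11, dp[22]=2, dp[23]=3
Minimum coins for 23 = 3


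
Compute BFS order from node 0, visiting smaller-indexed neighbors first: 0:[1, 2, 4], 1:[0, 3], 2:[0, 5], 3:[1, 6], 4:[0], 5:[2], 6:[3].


BFS queue: start with [0]
Visit order: [0, 1, 2, 4, 3, 5, 6]


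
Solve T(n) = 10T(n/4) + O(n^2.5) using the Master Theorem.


a=10, b=4, c=2.5. log_4(10)=1.661 < c=2.5. Case 3: O(n^c) = O(n^2.500)
Complexity: O(n^2.500)


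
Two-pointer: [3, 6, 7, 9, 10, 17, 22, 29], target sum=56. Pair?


Two pointers: lo=0, hi=7
No pair sums to 56


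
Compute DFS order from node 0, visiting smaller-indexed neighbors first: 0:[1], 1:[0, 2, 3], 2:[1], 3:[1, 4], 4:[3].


DFS stack-based: start with [0]
Visit order: [0, 1, 2, 3, 4]


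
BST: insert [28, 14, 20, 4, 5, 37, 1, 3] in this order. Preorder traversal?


Root = 28; build tree by BST insertion.
Preorder traversal: [28, 14, 4, 1, 3, 5, 20, 37]


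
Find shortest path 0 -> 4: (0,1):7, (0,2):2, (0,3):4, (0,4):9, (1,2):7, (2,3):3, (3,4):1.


Dijkstra from 0:
Distances: {0: 0, 1: 7, 2: 2, 3: 4, 4: 5}
Shortest distance to 4 = 5, path = [0, 3, 4]


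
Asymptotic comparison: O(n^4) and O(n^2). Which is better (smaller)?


quadratic grows slower than quartic
O(n^2) is asymptotically smaller; O(n^4) grows faster


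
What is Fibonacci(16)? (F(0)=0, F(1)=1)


F(n)=F(n-1)+F(n-2)
...F(14)=377, F(15)=610, F(16)=987


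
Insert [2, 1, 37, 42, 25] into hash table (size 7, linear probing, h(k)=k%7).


Insertions: 2->slot 2; 1->slot 1; 37->slot 3; 42->slot 0; 25->slot 4
Table: [42, 1, 2, 37, 25, None, None]


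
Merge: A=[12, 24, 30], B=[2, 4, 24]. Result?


Compare heads, take smaller each step.
Merged: [2, 4, 12, 24, 24, 30]


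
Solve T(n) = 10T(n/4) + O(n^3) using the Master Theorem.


a=10, b=4, c=3. log_4(10)=1.661 < c=3. Case 3: O(n^c) = O(n^3)
Complexity: O(n^3)


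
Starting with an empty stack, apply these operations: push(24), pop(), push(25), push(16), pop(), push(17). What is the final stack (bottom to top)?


push(24) -> [24]
pop() returns 24 -> []
push(25) -> [25]
push(16) -> [25, 16]
pop() returns 16 -> [25]
push(17) -> [25, 17]
Final stack (bottom to top): [25, 17]


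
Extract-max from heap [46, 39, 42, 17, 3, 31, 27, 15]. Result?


Max = 46
Replace root with last, heapify down
Resulting heap: [42, 39, 31, 17, 3, 15, 27]


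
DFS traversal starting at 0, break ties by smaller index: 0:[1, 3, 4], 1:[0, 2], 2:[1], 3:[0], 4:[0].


DFS stack-based: start with [0]
Visit order: [0, 1, 2, 3, 4]


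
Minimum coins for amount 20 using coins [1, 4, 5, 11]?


dp[0]=0; dp[i]=1+min(dp[i-c] for c in coins)
...dp[15]=2, dp[16]=2, dp[17]=3, dp[18]=4, dp[19]=3, dp[20]=3
Minimum coins for 20 = 3


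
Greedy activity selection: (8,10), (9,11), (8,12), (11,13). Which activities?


Greedy: pick earliest-ending, then skip overlaps.
Selected (2 activities): [(8, 10), (11, 13)]


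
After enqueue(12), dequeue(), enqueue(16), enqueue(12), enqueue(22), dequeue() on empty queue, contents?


enqueue(12) -> [12]
dequeue() returns 12 -> []
enqueue(16) -> [16]
enqueue(12) -> [16, 12]
enqueue(22) -> [16, 12, 22]
dequeue() returns 16 -> [12, 22]
Final queue (front to back): [12, 22]


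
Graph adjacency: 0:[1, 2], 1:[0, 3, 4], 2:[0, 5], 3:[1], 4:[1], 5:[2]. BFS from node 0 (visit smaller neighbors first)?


BFS queue: start with [0]
Visit order: [0, 1, 2, 3, 4, 5]


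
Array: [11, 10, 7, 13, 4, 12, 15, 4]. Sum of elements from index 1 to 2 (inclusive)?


Prefix sums: [0, 11, 21, 28, 41, 45, 57, 72, 76]
Sum[1..2] = prefix[3] - prefix[1] = 28 - 11 = 17


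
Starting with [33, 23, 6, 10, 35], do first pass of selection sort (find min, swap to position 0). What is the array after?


After one pass: [6, 23, 33, 10, 35]


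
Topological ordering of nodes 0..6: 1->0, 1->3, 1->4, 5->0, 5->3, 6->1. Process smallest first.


Kahn's algorithm, process smallest node first
Order: [2, 5, 6, 1, 0, 3, 4]


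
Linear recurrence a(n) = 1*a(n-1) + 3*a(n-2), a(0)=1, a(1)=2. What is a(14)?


Build bottom-up:
...a(12)=20369, a(13)=46898, a(14)=1*46898+3*20369=108005


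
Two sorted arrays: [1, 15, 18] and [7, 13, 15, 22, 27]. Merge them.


Compare heads, take smaller each step.
Merged: [1, 7, 13, 15, 15, 18, 22, 27]


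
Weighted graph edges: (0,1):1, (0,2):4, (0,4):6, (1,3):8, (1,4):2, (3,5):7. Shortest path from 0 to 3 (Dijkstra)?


Dijkstra from 0:
Distances: {0: 0, 1: 1, 2: 4, 3: 9, 4: 3, 5: 16}
Shortest distance to 3 = 9, path = [0, 1, 3]


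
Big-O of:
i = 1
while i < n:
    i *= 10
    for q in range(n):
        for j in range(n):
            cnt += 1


Per nesting level: O(log n) * O(n) * O(n) = O(n^2 log n)
Complexity: O(n^2 log n)


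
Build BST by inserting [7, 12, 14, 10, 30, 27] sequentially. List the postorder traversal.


Root = 7; build tree by BST insertion.
Postorder traversal: [10, 27, 30, 14, 12, 7]


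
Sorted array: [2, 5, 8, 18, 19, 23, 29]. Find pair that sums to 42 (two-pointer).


Two pointers: lo=0, hi=6
Found pair: (19, 23) summing to 42


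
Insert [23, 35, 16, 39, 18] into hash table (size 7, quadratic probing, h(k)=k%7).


Insertions: 23->slot 2; 35->slot 0; 16->slot 3; 39->slot 4; 18->slot 5
Table: [35, None, 23, 16, 39, 18, None]


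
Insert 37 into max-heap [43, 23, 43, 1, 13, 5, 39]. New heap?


Append 37: [43, 23, 43, 1, 13, 5, 39, 37]
Bubble up: swap idx 7(37) with idx 3(1); swap idx 3(37) with idx 1(23)
Result: [43, 37, 43, 23, 13, 5, 39, 1]


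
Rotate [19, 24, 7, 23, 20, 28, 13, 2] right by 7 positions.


Right rotate by 7: [24, 7, 23, 20, 28, 13, 2, 19]


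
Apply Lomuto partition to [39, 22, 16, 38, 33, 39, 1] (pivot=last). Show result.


Elements <= 1 go left of pivot.
Result: [1, 22, 16, 38, 33, 39, 39], pivot at index 0


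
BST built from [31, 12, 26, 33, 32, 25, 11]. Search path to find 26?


BST root = 31
Search for 26: compare at each node
Path: [31, 12, 26]


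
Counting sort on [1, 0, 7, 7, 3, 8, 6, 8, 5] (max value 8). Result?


Count array: [1, 1, 0, 1, 0, 1, 1, 2, 2]
Reconstruct: [0, 1, 3, 5, 6, 7, 7, 8, 8]


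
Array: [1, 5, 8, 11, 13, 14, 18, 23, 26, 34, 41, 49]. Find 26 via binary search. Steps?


Search for 26:
[0,11] mid=5 arr[5]=14
[6,11] mid=8 arr[8]=26
Total: 2 comparisons


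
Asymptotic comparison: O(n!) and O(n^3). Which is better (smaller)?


cubic grows slower than factorial
O(n^3) is asymptotically smaller; O(n!) grows faster


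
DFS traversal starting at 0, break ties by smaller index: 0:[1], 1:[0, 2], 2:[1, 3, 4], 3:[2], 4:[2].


DFS stack-based: start with [0]
Visit order: [0, 1, 2, 3, 4]


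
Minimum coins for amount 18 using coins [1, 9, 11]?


dp[0]=0; dp[i]=1+min(dp[i-c] for c in coins)
...dp[13]=3, dp[14]=4, dp[15]=5, dp[16]=6, dp[17]=7, dp[18]=2
Minimum coins for 18 = 2


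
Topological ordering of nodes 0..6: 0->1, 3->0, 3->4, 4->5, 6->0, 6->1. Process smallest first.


Kahn's algorithm, process smallest node first
Order: [2, 3, 4, 5, 6, 0, 1]


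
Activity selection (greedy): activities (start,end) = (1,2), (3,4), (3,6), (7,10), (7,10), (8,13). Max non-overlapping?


Greedy: pick earliest-ending, then skip overlaps.
Selected (3 activities): [(1, 2), (3, 4), (7, 10)]


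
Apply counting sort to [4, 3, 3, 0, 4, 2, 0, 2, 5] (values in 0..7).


Count array: [2, 0, 2, 2, 2, 1, 0, 0]
Reconstruct: [0, 0, 2, 2, 3, 3, 4, 4, 5]


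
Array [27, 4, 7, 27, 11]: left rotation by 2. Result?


Left rotate by 2: [7, 27, 11, 27, 4]


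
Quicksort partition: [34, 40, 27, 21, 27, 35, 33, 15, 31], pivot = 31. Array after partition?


Elements <= 31 go left of pivot.
Result: [27, 21, 27, 15, 31, 35, 33, 40, 34], pivot at index 4


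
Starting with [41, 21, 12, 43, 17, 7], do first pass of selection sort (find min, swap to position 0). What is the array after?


After one pass: [7, 21, 12, 43, 17, 41]


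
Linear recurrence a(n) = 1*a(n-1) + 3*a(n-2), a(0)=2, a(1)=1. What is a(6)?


Build bottom-up:
...a(4)=31, a(5)=61, a(6)=1*61+3*31=154


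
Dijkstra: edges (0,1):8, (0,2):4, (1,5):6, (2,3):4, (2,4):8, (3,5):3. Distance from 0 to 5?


Dijkstra from 0:
Distances: {0: 0, 1: 8, 2: 4, 3: 8, 4: 12, 5: 11}
Shortest distance to 5 = 11, path = [0, 2, 3, 5]


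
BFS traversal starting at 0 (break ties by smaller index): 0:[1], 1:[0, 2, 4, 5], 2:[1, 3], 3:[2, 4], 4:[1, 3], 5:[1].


BFS queue: start with [0]
Visit order: [0, 1, 2, 4, 5, 3]


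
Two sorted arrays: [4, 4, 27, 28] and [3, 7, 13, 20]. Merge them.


Compare heads, take smaller each step.
Merged: [3, 4, 4, 7, 13, 20, 27, 28]


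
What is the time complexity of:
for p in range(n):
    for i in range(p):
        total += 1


Per nesting level: O(n) * O(n) [triangular over p] = O(n^2)
Complexity: O(n^2)


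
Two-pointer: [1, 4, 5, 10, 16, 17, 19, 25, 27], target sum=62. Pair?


Two pointers: lo=0, hi=8
No pair sums to 62


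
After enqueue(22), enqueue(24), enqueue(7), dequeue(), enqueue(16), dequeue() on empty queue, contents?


enqueue(22) -> [22]
enqueue(24) -> [22, 24]
enqueue(7) -> [22, 24, 7]
dequeue() returns 22 -> [24, 7]
enqueue(16) -> [24, 7, 16]
dequeue() returns 24 -> [7, 16]
Final queue (front to back): [7, 16]


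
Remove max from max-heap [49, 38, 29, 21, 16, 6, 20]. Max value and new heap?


Max = 49
Replace root with last, heapify down
Resulting heap: [38, 21, 29, 20, 16, 6]


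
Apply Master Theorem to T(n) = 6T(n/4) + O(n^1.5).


a=6, b=4, c=1.5. log_4(6)=1.292 < c=1.5. Case 3: O(n^c) = O(n^1.500)
Complexity: O(n^1.500)


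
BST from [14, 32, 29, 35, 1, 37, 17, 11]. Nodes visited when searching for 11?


BST root = 14
Search for 11: compare at each node
Path: [14, 1, 11]


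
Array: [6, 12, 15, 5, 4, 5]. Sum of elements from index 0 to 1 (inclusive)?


Prefix sums: [0, 6, 18, 33, 38, 42, 47]
Sum[0..1] = prefix[2] - prefix[0] = 18 - 0 = 18


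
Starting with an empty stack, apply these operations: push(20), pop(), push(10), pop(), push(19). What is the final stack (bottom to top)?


push(20) -> [20]
pop() returns 20 -> []
push(10) -> [10]
pop() returns 10 -> []
push(19) -> [19]
Final stack (bottom to top): [19]


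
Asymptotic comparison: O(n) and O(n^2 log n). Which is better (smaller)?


linear grows slower than n^2 log n
O(n) is asymptotically smaller; O(n^2 log n) grows faster


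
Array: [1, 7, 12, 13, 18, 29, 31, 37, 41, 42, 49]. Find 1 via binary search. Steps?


Search for 1:
[0,10] mid=5 arr[5]=29
[0,4] mid=2 arr[2]=12
[0,1] mid=0 arr[0]=1
Total: 3 comparisons


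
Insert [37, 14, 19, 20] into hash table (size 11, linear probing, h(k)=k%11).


Insertions: 37->slot 4; 14->slot 3; 19->slot 8; 20->slot 9
Table: [None, None, None, 14, 37, None, None, None, 19, 20, None]


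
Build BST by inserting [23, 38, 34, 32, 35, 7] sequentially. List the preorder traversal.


Root = 23; build tree by BST insertion.
Preorder traversal: [23, 7, 38, 34, 32, 35]


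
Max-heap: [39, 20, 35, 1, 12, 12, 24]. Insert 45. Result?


Append 45: [39, 20, 35, 1, 12, 12, 24, 45]
Bubble up: swap idx 7(45) with idx 3(1); swap idx 3(45) with idx 1(20); swap idx 1(45) with idx 0(39)
Result: [45, 39, 35, 20, 12, 12, 24, 1]


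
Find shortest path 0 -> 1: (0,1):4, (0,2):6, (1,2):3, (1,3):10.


Dijkstra from 0:
Distances: {0: 0, 1: 4, 2: 6, 3: 14}
Shortest distance to 1 = 4, path = [0, 1]


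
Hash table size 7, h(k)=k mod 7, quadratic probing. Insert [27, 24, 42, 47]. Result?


Insertions: 27->slot 6; 24->slot 3; 42->slot 0; 47->slot 5
Table: [42, None, None, 24, None, 47, 27]


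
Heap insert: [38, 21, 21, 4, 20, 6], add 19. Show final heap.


Append 19: [38, 21, 21, 4, 20, 6, 19]
Bubble up: no swaps needed
Result: [38, 21, 21, 4, 20, 6, 19]


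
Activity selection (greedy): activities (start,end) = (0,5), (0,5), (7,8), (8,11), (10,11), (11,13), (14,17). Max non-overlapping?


Greedy: pick earliest-ending, then skip overlaps.
Selected (5 activities): [(0, 5), (7, 8), (8, 11), (11, 13), (14, 17)]


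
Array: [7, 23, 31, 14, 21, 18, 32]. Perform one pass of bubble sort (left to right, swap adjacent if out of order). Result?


After one pass: [7, 23, 14, 21, 18, 31, 32]


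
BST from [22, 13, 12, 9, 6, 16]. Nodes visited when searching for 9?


BST root = 22
Search for 9: compare at each node
Path: [22, 13, 12, 9]


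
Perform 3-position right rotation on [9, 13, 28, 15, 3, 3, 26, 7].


Right rotate by 3: [3, 26, 7, 9, 13, 28, 15, 3]


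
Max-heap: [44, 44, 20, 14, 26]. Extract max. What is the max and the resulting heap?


Max = 44
Replace root with last, heapify down
Resulting heap: [44, 26, 20, 14]


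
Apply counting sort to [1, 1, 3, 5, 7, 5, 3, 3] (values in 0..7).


Count array: [0, 2, 0, 3, 0, 2, 0, 1]
Reconstruct: [1, 1, 3, 3, 3, 5, 5, 7]


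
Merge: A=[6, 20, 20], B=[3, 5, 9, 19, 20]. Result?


Compare heads, take smaller each step.
Merged: [3, 5, 6, 9, 19, 20, 20, 20]


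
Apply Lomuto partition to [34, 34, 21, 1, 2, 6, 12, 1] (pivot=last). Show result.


Elements <= 1 go left of pivot.
Result: [1, 1, 21, 34, 2, 6, 12, 34], pivot at index 1


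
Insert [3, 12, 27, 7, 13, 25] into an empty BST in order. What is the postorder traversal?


Root = 3; build tree by BST insertion.
Postorder traversal: [7, 25, 13, 27, 12, 3]


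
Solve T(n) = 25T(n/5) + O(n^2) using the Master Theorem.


a=25, b=5, c=2. log_5(25)=2 = c=2. Case 2: O(n^c log n) = O(n^2 log n)
Complexity: O(n^2 log n)


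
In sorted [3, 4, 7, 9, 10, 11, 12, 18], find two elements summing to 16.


Two pointers: lo=0, hi=7
Found pair: (4, 12) summing to 16


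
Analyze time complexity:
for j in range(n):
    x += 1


Per nesting level: O(n) = O(n)
Complexity: O(n)
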